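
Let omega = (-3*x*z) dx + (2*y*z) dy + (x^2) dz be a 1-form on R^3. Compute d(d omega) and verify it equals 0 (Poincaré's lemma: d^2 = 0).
d(d omega) = 0

Step 1: d omega = sum_{i<j} (∂f_j/∂x_i - ∂f_i/∂x_j) dx_i ∧ dx_j:
  coeff of dx ∧ dy: 0
  coeff of dx ∧ dz: 5*x
  coeff of dy ∧ dz: -2*y
Step 2: Apply d again to each 2-form coefficient. The only possible 3-form in R^3 is dx ∧ dy ∧ dz, with coefficient
  ∂(coeff of dy∧dz)/∂x - ∂(coeff of dx∧dz)/∂y + ∂(coeff of dx∧dy)/∂z
  = ∂/∂x (-2*y) - ∂/∂y (5*x) + ∂/∂z (0).
Each of these terms simplifies to sums of mixed partials that cancel in pairs. The result is 0 (by equality of mixed partials for smooth functions — Schwarz / Clairaut).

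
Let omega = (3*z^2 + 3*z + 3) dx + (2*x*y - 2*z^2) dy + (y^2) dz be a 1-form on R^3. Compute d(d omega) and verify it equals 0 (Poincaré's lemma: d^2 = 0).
d(d omega) = 0

Step 1: d omega = sum_{i<j} (∂f_j/∂x_i - ∂f_i/∂x_j) dx_i ∧ dx_j:
  coeff of dx ∧ dy: 2*y
  coeff of dx ∧ dz: -6*z - 3
  coeff of dy ∧ dz: 2*y + 4*z
Step 2: Apply d again to each 2-form coefficient. The only possible 3-form in R^3 is dx ∧ dy ∧ dz, with coefficient
  ∂(coeff of dy∧dz)/∂x - ∂(coeff of dx∧dz)/∂y + ∂(coeff of dx∧dy)/∂z
  = ∂/∂x (2*y + 4*z) - ∂/∂y (-6*z - 3) + ∂/∂z (2*y).
Each of these terms simplifies to sums of mixed partials that cancel in pairs. The result is 0 (by equality of mixed partials for smooth functions — Schwarz / Clairaut).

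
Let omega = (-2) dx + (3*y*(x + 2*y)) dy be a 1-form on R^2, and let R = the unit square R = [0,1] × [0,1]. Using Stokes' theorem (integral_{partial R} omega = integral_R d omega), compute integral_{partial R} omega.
integral_(partial R) omega = 3/2

Stokes: integral_partial_R omega = integral_R d omega with d omega = (∂Q/∂x - ∂P/∂y) dx ∧ dy.
  ∂Q/∂x = 3*y
  ∂P/∂y = 0
  integrand = ∂Q/∂x - ∂P/∂y = 3*y.
Integrating over R: integral_0^1 integral_0^1 (3*y) dx dy = 3/2.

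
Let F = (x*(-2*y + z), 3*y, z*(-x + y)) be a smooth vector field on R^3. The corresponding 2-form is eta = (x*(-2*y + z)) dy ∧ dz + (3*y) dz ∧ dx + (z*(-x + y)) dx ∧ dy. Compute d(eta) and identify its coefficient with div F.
d(eta) = (-x - y + z + 3) dx ∧ dy ∧ dz; div F = -x - y + z + 3

For a 2-form in R^3 of the form above, applying d gives a 3-form with coefficient ∂P/∂x + ∂Q/∂y + ∂R/∂z:
  ∂P/∂x = -2*y + z
  ∂Q/∂y = 3
  ∂R/∂z = -x + y
Sum = -x - y + z + 3, which is exactly div F.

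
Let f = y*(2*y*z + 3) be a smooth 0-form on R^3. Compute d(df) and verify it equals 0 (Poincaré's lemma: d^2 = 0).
d(df) = 0

Step 1: df = sum_i (∂f/∂x_i) dx_i = (0) dx + (4*y*z + 3) dy + (2*y^2) dz.
Step 2: Apply d again. Using the 1-form formula, the coefficient of dx ∧ dy in d(df) is ∂^2 f/∂x ∂y - ∂^2 f/∂y ∂x = (0) - (0) = 0 (equality of mixed partials for smooth f).
Similarly for dx ∧ dz and dy ∧ dz — all coefficients vanish. So d(df) = 0.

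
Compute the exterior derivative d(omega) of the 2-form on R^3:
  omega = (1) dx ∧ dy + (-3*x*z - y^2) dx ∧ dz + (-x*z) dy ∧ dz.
d(omega) = (2*y - z) dx ∧ dy ∧ dz

For a 2-form omega = sum_{i<j} g_{ij} dx_i ∧ dx_j, the exterior derivative is
  d(omega) = sum_{i<j} d(g_{ij}) ∧ dx_i ∧ dx_j = sum_{i<j, k} (∂g_{ij}/∂x_k) dx_k ∧ dx_i ∧ dx_j.
Expand each term, using dx_k ∧ dx_i ∧ dx_j = sgn(permutation) dx_{(a)} ∧ dx_{(b)} ∧ dx_{(c)} with (a < b < c) sorted:
  d(-3*x*z - y^2) includes (∂/∂y)(-3*x*z - y^2) dy = (-2*y) dy, which multiplied by dx ∧ dz gives (2*y) dx ∧ dy ∧ dz
  d(-x*z) includes (∂/∂x)(-x*z) dx = (-z) dx, which multiplied by dy ∧ dz gives (-z) dx ∧ dy ∧ dz
Collecting like 3-forms: d(omega) = (2*y - z) dx ∧ dy ∧ dz.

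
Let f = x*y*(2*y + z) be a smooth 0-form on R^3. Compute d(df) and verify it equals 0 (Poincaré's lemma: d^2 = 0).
d(df) = 0

Step 1: df = sum_i (∂f/∂x_i) dx_i = (y*(2*y + z)) dx + (x*(4*y + z)) dy + (x*y) dz.
Step 2: Apply d again. Using the 1-form formula, the coefficient of dx ∧ dy in d(df) is ∂^2 f/∂x ∂y - ∂^2 f/∂y ∂x = (4*y + z) - (4*y + z) = 0 (equality of mixed partials for smooth f).
Similarly for dx ∧ dz and dy ∧ dz — all coefficients vanish. So d(df) = 0.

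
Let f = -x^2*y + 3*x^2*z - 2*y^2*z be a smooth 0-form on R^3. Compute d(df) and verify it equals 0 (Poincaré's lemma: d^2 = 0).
d(df) = 0

Step 1: df = sum_i (∂f/∂x_i) dx_i = (2*x*(-y + 3*z)) dx + (-x^2 - 4*y*z) dy + (3*x^2 - 2*y^2) dz.
Step 2: Apply d again. Using the 1-form formula, the coefficient of dx ∧ dy in d(df) is ∂^2 f/∂x ∂y - ∂^2 f/∂y ∂x = (-2*x) - (-2*x) = 0 (equality of mixed partials for smooth f).
Similarly for dx ∧ dz and dy ∧ dz — all coefficients vanish. So d(df) = 0.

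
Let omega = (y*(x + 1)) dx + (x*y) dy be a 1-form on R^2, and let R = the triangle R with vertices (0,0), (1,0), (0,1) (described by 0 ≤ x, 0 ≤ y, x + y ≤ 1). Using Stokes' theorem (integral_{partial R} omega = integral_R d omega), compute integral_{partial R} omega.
integral_(partial R) omega = -1/2

Stokes: integral_partial_R omega = integral_R d omega with d omega = (∂Q/∂x - ∂P/∂y) dx ∧ dy.
  ∂Q/∂x = y
  ∂P/∂y = x + 1
  integrand = ∂Q/∂x - ∂P/∂y = -x + y - 1.
Integrating over R: integral_0^1 integral_0^{1-x} (-x + y - 1) dy dx = -1/2.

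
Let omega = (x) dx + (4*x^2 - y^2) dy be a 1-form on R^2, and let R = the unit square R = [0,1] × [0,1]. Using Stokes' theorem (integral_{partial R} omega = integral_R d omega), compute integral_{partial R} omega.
integral_(partial R) omega = 4

Stokes: integral_partial_R omega = integral_R d omega with d omega = (∂Q/∂x - ∂P/∂y) dx ∧ dy.
  ∂Q/∂x = 8*x
  ∂P/∂y = 0
  integrand = ∂Q/∂x - ∂P/∂y = 8*x.
Integrating over R: integral_0^1 integral_0^1 (8*x) dx dy = 4.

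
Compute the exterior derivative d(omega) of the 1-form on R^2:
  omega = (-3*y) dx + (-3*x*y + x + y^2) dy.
d(omega) = (4 - 3*y) dx ∧ dy

For a 1-form omega = sum_i f_i dx_i, the exterior derivative is
  d(omega) = sum_{i < j} (∂f_j/∂x_i - ∂f_i/∂x_j) dx_i ∧ dx_j.
  coefficient of dx ∧ dy: ∂f_2/∂x - ∂f_1/∂y = ∂(-3*x*y + x + y^2)/∂x - ∂(-3*y)/∂y = 4 - 3*y
Assembling: d(omega) = (4 - 3*y) dx ∧ dy.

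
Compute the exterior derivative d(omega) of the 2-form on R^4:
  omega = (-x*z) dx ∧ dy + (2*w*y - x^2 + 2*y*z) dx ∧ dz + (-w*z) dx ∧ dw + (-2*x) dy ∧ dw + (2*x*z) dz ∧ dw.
d(omega) = (-2*w - x - 2*z) dx ∧ dy ∧ dz + (w + 2*y + 2*z) dx ∧ dz ∧ dw + (-2) dx ∧ dy ∧ dw

For a 2-form omega = sum_{i<j} g_{ij} dx_i ∧ dx_j, the exterior derivative is
  d(omega) = sum_{i<j} d(g_{ij}) ∧ dx_i ∧ dx_j = sum_{i<j, k} (∂g_{ij}/∂x_k) dx_k ∧ dx_i ∧ dx_j.
Expand each term, using dx_k ∧ dx_i ∧ dx_j = sgn(permutation) dx_{(a)} ∧ dx_{(b)} ∧ dx_{(c)} with (a < b < c) sorted:
  d(-x*z) includes (∂/∂z)(-x*z) dz = (-x) dz, which multiplied by dx ∧ dy gives (-x) dx ∧ dy ∧ dz
  d(2*w*y - x^2 + 2*y*z) includes (∂/∂y)(2*w*y - x^2 + 2*y*z) dy = (2*w + 2*z) dy, which multiplied by dx ∧ dz gives (-2*w - 2*z) dx ∧ dy ∧ dz
  d(2*w*y - x^2 + 2*y*z) includes (∂/∂w)(2*w*y - x^2 + 2*y*z) dw = (2*y) dw, which multiplied by dx ∧ dz gives (2*y) dx ∧ dz ∧ dw
  d(-w*z) includes (∂/∂z)(-w*z) dz = (-w) dz, which multiplied by dx ∧ dw gives (w) dx ∧ dz ∧ dw
  d(-2*x) includes (∂/∂x)(-2*x) dx = (-2) dx, which multiplied by dy ∧ dw gives (-2) dx ∧ dy ∧ dw
  d(2*x*z) includes (∂/∂x)(2*x*z) dx = (2*z) dx, which multiplied by dz ∧ dw gives (2*z) dx ∧ dz ∧ dw
Collecting like 3-forms: d(omega) = (-2*w - x - 2*z) dx ∧ dy ∧ dz + (w + 2*y + 2*z) dx ∧ dz ∧ dw + (-2) dx ∧ dy ∧ dw.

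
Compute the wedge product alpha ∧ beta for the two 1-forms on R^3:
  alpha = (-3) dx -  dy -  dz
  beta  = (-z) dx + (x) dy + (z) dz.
alpha ∧ beta = (-3*x - z) dx ∧ dy + (-4*z) dx ∧ dz + (x - z) dy ∧ dz

Distribute the wedge, using dx_i ∧ dx_j = -dx_j ∧ dx_i and dx_i ∧ dx_i = 0. For each pair (i, j) with i < j, the coefficient of dx_i ∧ dx_j in alpha ∧ beta is (alpha_i * beta_j - alpha_j * beta_i). Collecting: alpha ∧ beta = (-3*x - z) dx ∧ dy + (-4*z) dx ∧ dz + (x - z) dy ∧ dz.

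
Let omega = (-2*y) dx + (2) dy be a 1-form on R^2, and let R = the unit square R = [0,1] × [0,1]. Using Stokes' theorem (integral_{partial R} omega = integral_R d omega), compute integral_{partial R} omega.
integral_(partial R) omega = 2

Stokes: integral_partial_R omega = integral_R d omega with d omega = (∂Q/∂x - ∂P/∂y) dx ∧ dy.
  ∂Q/∂x = 0
  ∂P/∂y = -2
  integrand = ∂Q/∂x - ∂P/∂y = 2.
Integrating over R: integral_0^1 integral_0^1 (2) dx dy = 2.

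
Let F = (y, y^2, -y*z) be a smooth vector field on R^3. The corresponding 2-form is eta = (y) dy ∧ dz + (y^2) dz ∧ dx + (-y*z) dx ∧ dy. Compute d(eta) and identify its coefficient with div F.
d(eta) = (y) dx ∧ dy ∧ dz; div F = y

For a 2-form in R^3 of the form above, applying d gives a 3-form with coefficient ∂P/∂x + ∂Q/∂y + ∂R/∂z:
  ∂P/∂x = 0
  ∂Q/∂y = 2*y
  ∂R/∂z = -y
Sum = y, which is exactly div F.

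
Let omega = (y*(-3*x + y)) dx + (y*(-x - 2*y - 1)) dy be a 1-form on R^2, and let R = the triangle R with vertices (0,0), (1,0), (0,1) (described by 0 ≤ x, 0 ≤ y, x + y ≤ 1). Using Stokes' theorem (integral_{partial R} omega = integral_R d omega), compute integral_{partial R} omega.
integral_(partial R) omega = 0

Stokes: integral_partial_R omega = integral_R d omega with d omega = (∂Q/∂x - ∂P/∂y) dx ∧ dy.
  ∂Q/∂x = -y
  ∂P/∂y = -3*x + 2*y
  integrand = ∂Q/∂x - ∂P/∂y = 3*x - 3*y.
Integrating over R: integral_0^1 integral_0^{1-x} (3*x - 3*y) dy dx = 0.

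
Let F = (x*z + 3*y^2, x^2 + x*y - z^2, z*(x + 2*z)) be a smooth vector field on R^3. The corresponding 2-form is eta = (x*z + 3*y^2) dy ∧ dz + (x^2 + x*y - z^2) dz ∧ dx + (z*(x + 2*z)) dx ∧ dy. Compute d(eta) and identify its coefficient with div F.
d(eta) = (2*x + 5*z) dx ∧ dy ∧ dz; div F = 2*x + 5*z

For a 2-form in R^3 of the form above, applying d gives a 3-form with coefficient ∂P/∂x + ∂Q/∂y + ∂R/∂z:
  ∂P/∂x = z
  ∂Q/∂y = x
  ∂R/∂z = x + 4*z
Sum = 2*x + 5*z, which is exactly div F.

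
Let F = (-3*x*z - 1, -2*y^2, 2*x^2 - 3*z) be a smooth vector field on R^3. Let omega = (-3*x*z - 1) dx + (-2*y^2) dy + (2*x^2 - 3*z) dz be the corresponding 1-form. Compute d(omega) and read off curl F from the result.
d(omega) = (0) dy ∧ dz + (-7*x) dz ∧ dx + (0) dx ∧ dy; curl F = (0, -7*x, 0)

d omega = sum_{i<j} (∂f_j/∂x_i - ∂f_i/∂x_j) dx_i ∧ dx_j. Under the identification (dy ∧ dz, dz ∧ dx, dx ∧ dy) ↔ (e_x, e_y, e_z), the coefficients are exactly the components of curl F. Compute:
  ∂R/∂y - ∂Q/∂z = (0) - (0) = 0
  ∂P/∂z - ∂R/∂x = (-3*x) - (4*x) = -7*x
  ∂Q/∂x - ∂P/∂y = (0) - (0) = 0.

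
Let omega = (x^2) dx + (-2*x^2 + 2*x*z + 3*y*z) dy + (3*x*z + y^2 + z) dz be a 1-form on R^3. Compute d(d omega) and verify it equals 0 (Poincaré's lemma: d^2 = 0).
d(d omega) = 0

Step 1: d omega = sum_{i<j} (∂f_j/∂x_i - ∂f_i/∂x_j) dx_i ∧ dx_j:
  coeff of dx ∧ dy: -4*x + 2*z
  coeff of dx ∧ dz: 3*z
  coeff of dy ∧ dz: -2*x - y
Step 2: Apply d again to each 2-form coefficient. The only possible 3-form in R^3 is dx ∧ dy ∧ dz, with coefficient
  ∂(coeff of dy∧dz)/∂x - ∂(coeff of dx∧dz)/∂y + ∂(coeff of dx∧dy)/∂z
  = ∂/∂x (-2*x - y) - ∂/∂y (3*z) + ∂/∂z (-4*x + 2*z).
Each of these terms simplifies to sums of mixed partials that cancel in pairs. The result is 0 (by equality of mixed partials for smooth functions — Schwarz / Clairaut).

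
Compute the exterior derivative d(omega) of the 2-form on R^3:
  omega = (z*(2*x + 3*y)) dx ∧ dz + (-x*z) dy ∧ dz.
d(omega) = (-4*z) dx ∧ dy ∧ dz

For a 2-form omega = sum_{i<j} g_{ij} dx_i ∧ dx_j, the exterior derivative is
  d(omega) = sum_{i<j} d(g_{ij}) ∧ dx_i ∧ dx_j = sum_{i<j, k} (∂g_{ij}/∂x_k) dx_k ∧ dx_i ∧ dx_j.
Expand each term, using dx_k ∧ dx_i ∧ dx_j = sgn(permutation) dx_{(a)} ∧ dx_{(b)} ∧ dx_{(c)} with (a < b < c) sorted:
  d(z*(2*x + 3*y)) includes (∂/∂y)(z*(2*x + 3*y)) dy = (3*z) dy, which multiplied by dx ∧ dz gives (-3*z) dx ∧ dy ∧ dz
  d(-x*z) includes (∂/∂x)(-x*z) dx = (-z) dx, which multiplied by dy ∧ dz gives (-z) dx ∧ dy ∧ dz
Collecting like 3-forms: d(omega) = (-4*z) dx ∧ dy ∧ dz.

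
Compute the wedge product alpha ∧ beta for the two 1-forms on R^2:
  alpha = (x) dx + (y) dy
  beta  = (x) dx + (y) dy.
alpha ∧ beta = 0

Distribute the wedge, using dx_i ∧ dx_j = -dx_j ∧ dx_i and dx_i ∧ dx_i = 0. For each pair (i, j) with i < j, the coefficient of dx_i ∧ dx_j in alpha ∧ beta is (alpha_i * beta_j - alpha_j * beta_i). Collecting: alpha ∧ beta = 0.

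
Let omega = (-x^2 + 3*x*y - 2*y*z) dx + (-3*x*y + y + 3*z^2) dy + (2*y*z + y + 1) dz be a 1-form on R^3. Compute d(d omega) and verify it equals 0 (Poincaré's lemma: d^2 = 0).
d(d omega) = 0

Step 1: d omega = sum_{i<j} (∂f_j/∂x_i - ∂f_i/∂x_j) dx_i ∧ dx_j:
  coeff of dx ∧ dy: -3*x - 3*y + 2*z
  coeff of dx ∧ dz: 2*y
  coeff of dy ∧ dz: 1 - 4*z
Step 2: Apply d again to each 2-form coefficient. The only possible 3-form in R^3 is dx ∧ dy ∧ dz, with coefficient
  ∂(coeff of dy∧dz)/∂x - ∂(coeff of dx∧dz)/∂y + ∂(coeff of dx∧dy)/∂z
  = ∂/∂x (1 - 4*z) - ∂/∂y (2*y) + ∂/∂z (-3*x - 3*y + 2*z).
Each of these terms simplifies to sums of mixed partials that cancel in pairs. The result is 0 (by equality of mixed partials for smooth functions — Schwarz / Clairaut).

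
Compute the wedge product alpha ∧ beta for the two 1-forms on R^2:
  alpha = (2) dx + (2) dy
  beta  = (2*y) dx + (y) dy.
alpha ∧ beta = (-2*y) dx ∧ dy

Distribute the wedge, using dx_i ∧ dx_j = -dx_j ∧ dx_i and dx_i ∧ dx_i = 0. For each pair (i, j) with i < j, the coefficient of dx_i ∧ dx_j in alpha ∧ beta is (alpha_i * beta_j - alpha_j * beta_i). Collecting: alpha ∧ beta = (-2*y) dx ∧ dy.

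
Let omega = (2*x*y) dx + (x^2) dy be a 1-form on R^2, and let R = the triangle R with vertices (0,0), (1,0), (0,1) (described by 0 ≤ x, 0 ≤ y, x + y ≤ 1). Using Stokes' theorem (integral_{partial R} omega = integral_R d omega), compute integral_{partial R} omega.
integral_(partial R) omega = 0

Stokes: integral_partial_R omega = integral_R d omega with d omega = (∂Q/∂x - ∂P/∂y) dx ∧ dy.
  ∂Q/∂x = 2*x
  ∂P/∂y = 2*x
  integrand = ∂Q/∂x - ∂P/∂y = 0.
Integrating over R: integral_0^1 integral_0^{1-x} (0) dy dx = 0.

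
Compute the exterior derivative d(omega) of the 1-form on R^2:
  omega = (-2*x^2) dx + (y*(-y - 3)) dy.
d(omega) = 0

For a 1-form omega = sum_i f_i dx_i, the exterior derivative is
  d(omega) = sum_{i < j} (∂f_j/∂x_i - ∂f_i/∂x_j) dx_i ∧ dx_j.

Assembling: d(omega) = 0.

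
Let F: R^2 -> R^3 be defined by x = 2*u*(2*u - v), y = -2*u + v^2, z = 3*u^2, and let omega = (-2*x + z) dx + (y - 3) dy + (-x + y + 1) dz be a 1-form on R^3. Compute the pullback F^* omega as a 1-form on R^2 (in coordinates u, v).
F^* omega = (-64*u^3 + 54*u^2*v - 12*u^2 - 2*u*v^2 + 10*u - 2*v^2 + 6) du + (10*u^3 - 8*u^2*v - 4*u*v + 2*v^3 - 6*v) dv

Using F^*(f dg) = (f ∘ F) d(g ∘ F), substitute each coordinate x_i by F_i(u, v) in f_i, and replace dx_i by d F_i = (∂F_i/∂u) du + (∂F_i/∂v) dv.
  For the x component: f_1(F) = u*(-5*u + 4*v); d F_1 = (8*u - 2*v) du + (-2*u) dv
  For the y component: f_2(F) = -2*u + v^2 - 3; d F_2 = (-2) du + (2*v) dv
  For the z component: f_3(F) = -4*u^2 + 2*u*v - 2*u + v^2 + 1; d F_3 = (6*u) du + (0) dv
Combining and collecting du, dv coefficients:
  coeff of du: -64*u^3 + 54*u^2*v - 12*u^2 - 2*u*v^2 + 10*u - 2*v^2 + 6
  coeff of dv: 10*u^3 - 8*u^2*v - 4*u*v + 2*v^3 - 6*v
F^* omega = (-64*u^3 + 54*u^2*v - 12*u^2 - 2*u*v^2 + 10*u - 2*v^2 + 6) du + (10*u^3 - 8*u^2*v - 4*u*v + 2*v^3 - 6*v) dv.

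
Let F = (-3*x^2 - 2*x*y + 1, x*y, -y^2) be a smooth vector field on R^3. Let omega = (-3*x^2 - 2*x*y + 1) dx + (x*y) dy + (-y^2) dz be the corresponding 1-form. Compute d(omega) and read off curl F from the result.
d(omega) = (-2*y) dy ∧ dz + (0) dz ∧ dx + (2*x + y) dx ∧ dy; curl F = (-2*y, 0, 2*x + y)

d omega = sum_{i<j} (∂f_j/∂x_i - ∂f_i/∂x_j) dx_i ∧ dx_j. Under the identification (dy ∧ dz, dz ∧ dx, dx ∧ dy) ↔ (e_x, e_y, e_z), the coefficients are exactly the components of curl F. Compute:
  ∂R/∂y - ∂Q/∂z = (-2*y) - (0) = -2*y
  ∂P/∂z - ∂R/∂x = (0) - (0) = 0
  ∂Q/∂x - ∂P/∂y = (y) - (-2*x) = 2*x + y.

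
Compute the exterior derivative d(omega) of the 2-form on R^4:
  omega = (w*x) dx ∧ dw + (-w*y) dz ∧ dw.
d(omega) = (-w) dy ∧ dz ∧ dw

For a 2-form omega = sum_{i<j} g_{ij} dx_i ∧ dx_j, the exterior derivative is
  d(omega) = sum_{i<j} d(g_{ij}) ∧ dx_i ∧ dx_j = sum_{i<j, k} (∂g_{ij}/∂x_k) dx_k ∧ dx_i ∧ dx_j.
Expand each term, using dx_k ∧ dx_i ∧ dx_j = sgn(permutation) dx_{(a)} ∧ dx_{(b)} ∧ dx_{(c)} with (a < b < c) sorted:
  d(-w*y) includes (∂/∂y)(-w*y) dy = (-w) dy, which multiplied by dz ∧ dw gives (-w) dy ∧ dz ∧ dw
Collecting like 3-forms: d(omega) = (-w) dy ∧ dz ∧ dw.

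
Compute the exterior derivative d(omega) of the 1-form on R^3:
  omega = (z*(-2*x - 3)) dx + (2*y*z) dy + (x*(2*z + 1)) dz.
d(omega) = (2*x + 2*z + 4) dx ∧ dz + (-2*y) dy ∧ dz

For a 1-form omega = sum_i f_i dx_i, the exterior derivative is
  d(omega) = sum_{i < j} (∂f_j/∂x_i - ∂f_i/∂x_j) dx_i ∧ dx_j.
  coefficient of dx ∧ dz: ∂f_3/∂x - ∂f_1/∂z = ∂(x*(2*z + 1))/∂x - ∂(z*(-2*x - 3))/∂z = 2*x + 2*z + 4
  coefficient of dy ∧ dz: ∂f_3/∂y - ∂f_2/∂z = ∂(x*(2*z + 1))/∂y - ∂(2*y*z)/∂z = -2*y
Assembling: d(omega) = (2*x + 2*z + 4) dx ∧ dz + (-2*y) dy ∧ dz.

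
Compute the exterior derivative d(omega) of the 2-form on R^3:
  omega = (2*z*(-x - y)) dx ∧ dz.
d(omega) = (2*z) dx ∧ dy ∧ dz

For a 2-form omega = sum_{i<j} g_{ij} dx_i ∧ dx_j, the exterior derivative is
  d(omega) = sum_{i<j} d(g_{ij}) ∧ dx_i ∧ dx_j = sum_{i<j, k} (∂g_{ij}/∂x_k) dx_k ∧ dx_i ∧ dx_j.
Expand each term, using dx_k ∧ dx_i ∧ dx_j = sgn(permutation) dx_{(a)} ∧ dx_{(b)} ∧ dx_{(c)} with (a < b < c) sorted:
  d(2*z*(-x - y)) includes (∂/∂y)(2*z*(-x - y)) dy = (-2*z) dy, which multiplied by dx ∧ dz gives (2*z) dx ∧ dy ∧ dz
Collecting like 3-forms: d(omega) = (2*z) dx ∧ dy ∧ dz.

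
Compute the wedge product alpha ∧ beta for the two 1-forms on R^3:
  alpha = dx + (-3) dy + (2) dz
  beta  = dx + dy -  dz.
alpha ∧ beta = (4) dx ∧ dy + (-3) dx ∧ dz + (1) dy ∧ dz

Distribute the wedge, using dx_i ∧ dx_j = -dx_j ∧ dx_i and dx_i ∧ dx_i = 0. For each pair (i, j) with i < j, the coefficient of dx_i ∧ dx_j in alpha ∧ beta is (alpha_i * beta_j - alpha_j * beta_i). Collecting: alpha ∧ beta = (4) dx ∧ dy + (-3) dx ∧ dz + (1) dy ∧ dz.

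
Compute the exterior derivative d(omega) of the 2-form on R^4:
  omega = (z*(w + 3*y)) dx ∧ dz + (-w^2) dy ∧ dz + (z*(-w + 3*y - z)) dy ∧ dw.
d(omega) = (-3*z) dx ∧ dy ∧ dz + (z) dx ∧ dz ∧ dw + (-w - 3*y + 2*z) dy ∧ dz ∧ dw

For a 2-form omega = sum_{i<j} g_{ij} dx_i ∧ dx_j, the exterior derivative is
  d(omega) = sum_{i<j} d(g_{ij}) ∧ dx_i ∧ dx_j = sum_{i<j, k} (∂g_{ij}/∂x_k) dx_k ∧ dx_i ∧ dx_j.
Expand each term, using dx_k ∧ dx_i ∧ dx_j = sgn(permutation) dx_{(a)} ∧ dx_{(b)} ∧ dx_{(c)} with (a < b < c) sorted:
  d(z*(w + 3*y)) includes (∂/∂y)(z*(w + 3*y)) dy = (3*z) dy, which multiplied by dx ∧ dz gives (-3*z) dx ∧ dy ∧ dz
  d(z*(w + 3*y)) includes (∂/∂w)(z*(w + 3*y)) dw = (z) dw, which multiplied by dx ∧ dz gives (z) dx ∧ dz ∧ dw
  d(-w^2) includes (∂/∂w)(-w^2) dw = (-2*w) dw, which multiplied by dy ∧ dz gives (-2*w) dy ∧ dz ∧ dw
  d(z*(-w + 3*y - z)) includes (∂/∂z)(z*(-w + 3*y - z)) dz = (-w + 3*y - 2*z) dz, which multiplied by dy ∧ dw gives (w - 3*y + 2*z) dy ∧ dz ∧ dw
Collecting like 3-forms: d(omega) = (-3*z) dx ∧ dy ∧ dz + (z) dx ∧ dz ∧ dw + (-w - 3*y + 2*z) dy ∧ dz ∧ dw.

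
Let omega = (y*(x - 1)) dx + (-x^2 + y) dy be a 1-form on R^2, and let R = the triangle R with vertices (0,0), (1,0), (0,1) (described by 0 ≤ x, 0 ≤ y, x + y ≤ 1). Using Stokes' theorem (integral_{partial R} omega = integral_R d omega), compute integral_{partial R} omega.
integral_(partial R) omega = 0

Stokes: integral_partial_R omega = integral_R d omega with d omega = (∂Q/∂x - ∂P/∂y) dx ∧ dy.
  ∂Q/∂x = -2*x
  ∂P/∂y = x - 1
  integrand = ∂Q/∂x - ∂P/∂y = 1 - 3*x.
Integrating over R: integral_0^1 integral_0^{1-x} (1 - 3*x) dy dx = 0.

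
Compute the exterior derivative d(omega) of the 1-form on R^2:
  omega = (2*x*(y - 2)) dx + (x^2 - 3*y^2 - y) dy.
d(omega) = 0

For a 1-form omega = sum_i f_i dx_i, the exterior derivative is
  d(omega) = sum_{i < j} (∂f_j/∂x_i - ∂f_i/∂x_j) dx_i ∧ dx_j.

Assembling: d(omega) = 0.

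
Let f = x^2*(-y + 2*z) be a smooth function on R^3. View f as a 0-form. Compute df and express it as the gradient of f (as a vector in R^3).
df = (2*x*(-y + 2*z)) dx + (-x^2) dy + (2*x^2) dz; grad f = (2*x*(-y + 2*z), -x^2, 2*x^2)

For a 0-form f, d f = (∂f/∂x) dx + (∂f/∂y) dy + (∂f/∂z) dz. The components of the vector representation are exactly the entries of grad f in Cartesian coordinates:
  ∂f/∂x = 2*x*(-y + 2*z)
  ∂f/∂y = -x^2
  ∂f/∂z = 2*x^2.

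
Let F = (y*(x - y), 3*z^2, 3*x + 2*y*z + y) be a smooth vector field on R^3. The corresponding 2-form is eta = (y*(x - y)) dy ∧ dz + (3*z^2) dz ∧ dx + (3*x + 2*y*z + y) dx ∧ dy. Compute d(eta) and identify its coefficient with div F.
d(eta) = (3*y) dx ∧ dy ∧ dz; div F = 3*y

For a 2-form in R^3 of the form above, applying d gives a 3-form with coefficient ∂P/∂x + ∂Q/∂y + ∂R/∂z:
  ∂P/∂x = y
  ∂Q/∂y = 0
  ∂R/∂z = 2*y
Sum = 3*y, which is exactly div F.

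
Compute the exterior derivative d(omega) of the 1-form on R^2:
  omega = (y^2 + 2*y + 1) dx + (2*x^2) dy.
d(omega) = (4*x - 2*y - 2) dx ∧ dy

For a 1-form omega = sum_i f_i dx_i, the exterior derivative is
  d(omega) = sum_{i < j} (∂f_j/∂x_i - ∂f_i/∂x_j) dx_i ∧ dx_j.
  coefficient of dx ∧ dy: ∂f_2/∂x - ∂f_1/∂y = ∂(2*x^2)/∂x - ∂(y^2 + 2*y + 1)/∂y = 4*x - 2*y - 2
Assembling: d(omega) = (4*x - 2*y - 2) dx ∧ dy.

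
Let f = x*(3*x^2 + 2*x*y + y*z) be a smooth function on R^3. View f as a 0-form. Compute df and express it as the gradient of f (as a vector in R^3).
df = (9*x^2 + 4*x*y + y*z) dx + (x*(2*x + z)) dy + (x*y) dz; grad f = (9*x^2 + 4*x*y + y*z, x*(2*x + z), x*y)

For a 0-form f, d f = (∂f/∂x) dx + (∂f/∂y) dy + (∂f/∂z) dz. The components of the vector representation are exactly the entries of grad f in Cartesian coordinates:
  ∂f/∂x = 9*x^2 + 4*x*y + y*z
  ∂f/∂y = x*(2*x + z)
  ∂f/∂z = x*y.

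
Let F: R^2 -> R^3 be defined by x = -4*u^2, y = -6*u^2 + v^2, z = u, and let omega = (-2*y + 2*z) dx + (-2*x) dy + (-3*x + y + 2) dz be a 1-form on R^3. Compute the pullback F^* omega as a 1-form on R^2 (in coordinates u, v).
F^* omega = (-192*u^3 - 10*u^2 + 16*u*v^2 + v^2 + 2) du + (16*u^2*v) dv

Using F^*(f dg) = (f ∘ F) d(g ∘ F), substitute each coordinate x_i by F_i(u, v) in f_i, and replace dx_i by d F_i = (∂F_i/∂u) du + (∂F_i/∂v) dv.
  For the x component: f_1(F) = 12*u^2 + 2*u - 2*v^2; d F_1 = (-8*u) du + (0) dv
  For the y component: f_2(F) = 8*u^2; d F_2 = (-12*u) du + (2*v) dv
  For the z component: f_3(F) = 6*u^2 + v^2 + 2; d F_3 = (1) du + (0) dv
Combining and collecting du, dv coefficients:
  coeff of du: -192*u^3 - 10*u^2 + 16*u*v^2 + v^2 + 2
  coeff of dv: 16*u^2*v
F^* omega = (-192*u^3 - 10*u^2 + 16*u*v^2 + v^2 + 2) du + (16*u^2*v) dv.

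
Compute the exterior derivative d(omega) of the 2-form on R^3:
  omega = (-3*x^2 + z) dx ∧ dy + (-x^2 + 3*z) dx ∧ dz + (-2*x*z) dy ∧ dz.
d(omega) = (1 - 2*z) dx ∧ dy ∧ dz

For a 2-form omega = sum_{i<j} g_{ij} dx_i ∧ dx_j, the exterior derivative is
  d(omega) = sum_{i<j} d(g_{ij}) ∧ dx_i ∧ dx_j = sum_{i<j, k} (∂g_{ij}/∂x_k) dx_k ∧ dx_i ∧ dx_j.
Expand each term, using dx_k ∧ dx_i ∧ dx_j = sgn(permutation) dx_{(a)} ∧ dx_{(b)} ∧ dx_{(c)} with (a < b < c) sorted:
  d(-3*x^2 + z) includes (∂/∂z)(-3*x^2 + z) dz = (1) dz, which multiplied by dx ∧ dy gives (1) dx ∧ dy ∧ dz
  d(-2*x*z) includes (∂/∂x)(-2*x*z) dx = (-2*z) dx, which multiplied by dy ∧ dz gives (-2*z) dx ∧ dy ∧ dz
Collecting like 3-forms: d(omega) = (1 - 2*z) dx ∧ dy ∧ dz.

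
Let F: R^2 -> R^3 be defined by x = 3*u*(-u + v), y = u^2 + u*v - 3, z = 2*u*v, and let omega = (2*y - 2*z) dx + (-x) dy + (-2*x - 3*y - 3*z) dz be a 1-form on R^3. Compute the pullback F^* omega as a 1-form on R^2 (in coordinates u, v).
F^* omega = (3*u*(-2*u^2 + 7*u*v - 13*v^2 + 12)) du + (u^2*(15*u - 39*v)) dv

Using F^*(f dg) = (f ∘ F) d(g ∘ F), substitute each coordinate x_i by F_i(u, v) in f_i, and replace dx_i by d F_i = (∂F_i/∂u) du + (∂F_i/∂v) dv.
  For the x component: f_1(F) = 2*u^2 - 2*u*v - 6; d F_1 = (-6*u + 3*v) du + (3*u) dv
  For the y component: f_2(F) = 3*u*(u - v); d F_2 = (2*u + v) du + (u) dv
  For the z component: f_3(F) = 3*u^2 - 15*u*v + 9; d F_3 = (2*v) du + (2*u) dv
Combining and collecting du, dv coefficients:
  coeff of du: 3*u*(-2*u^2 + 7*u*v - 13*v^2 + 12)
  coeff of dv: u^2*(15*u - 39*v)
F^* omega = (3*u*(-2*u^2 + 7*u*v - 13*v^2 + 12)) du + (u^2*(15*u - 39*v)) dv.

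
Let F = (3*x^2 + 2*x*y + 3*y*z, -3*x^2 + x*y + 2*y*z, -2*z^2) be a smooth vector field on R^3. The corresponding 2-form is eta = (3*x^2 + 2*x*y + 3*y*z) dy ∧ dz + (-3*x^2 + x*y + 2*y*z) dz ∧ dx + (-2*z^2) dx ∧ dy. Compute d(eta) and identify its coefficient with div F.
d(eta) = (7*x + 2*y - 2*z) dx ∧ dy ∧ dz; div F = 7*x + 2*y - 2*z

For a 2-form in R^3 of the form above, applying d gives a 3-form with coefficient ∂P/∂x + ∂Q/∂y + ∂R/∂z:
  ∂P/∂x = 6*x + 2*y
  ∂Q/∂y = x + 2*z
  ∂R/∂z = -4*z
Sum = 7*x + 2*y - 2*z, which is exactly div F.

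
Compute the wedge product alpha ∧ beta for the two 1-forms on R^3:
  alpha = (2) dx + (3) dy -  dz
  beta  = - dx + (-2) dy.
alpha ∧ beta = (-1) dx ∧ dy + (-1) dx ∧ dz + (-2) dy ∧ dz

Distribute the wedge, using dx_i ∧ dx_j = -dx_j ∧ dx_i and dx_i ∧ dx_i = 0. For each pair (i, j) with i < j, the coefficient of dx_i ∧ dx_j in alpha ∧ beta is (alpha_i * beta_j - alpha_j * beta_i). Collecting: alpha ∧ beta = (-1) dx ∧ dy + (-1) dx ∧ dz + (-2) dy ∧ dz.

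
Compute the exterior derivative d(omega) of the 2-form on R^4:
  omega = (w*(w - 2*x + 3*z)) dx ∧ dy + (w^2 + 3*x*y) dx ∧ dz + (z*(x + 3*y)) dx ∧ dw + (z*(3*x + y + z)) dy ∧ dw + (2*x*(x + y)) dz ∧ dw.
d(omega) = (3*w - 3*x) dx ∧ dy ∧ dz + (2*w - 2*x + 3*z) dx ∧ dy ∧ dw + (2*w + 3*x - y) dx ∧ dz ∧ dw + (-x - y - 2*z) dy ∧ dz ∧ dw

For a 2-form omega = sum_{i<j} g_{ij} dx_i ∧ dx_j, the exterior derivative is
  d(omega) = sum_{i<j} d(g_{ij}) ∧ dx_i ∧ dx_j = sum_{i<j, k} (∂g_{ij}/∂x_k) dx_k ∧ dx_i ∧ dx_j.
Expand each term, using dx_k ∧ dx_i ∧ dx_j = sgn(permutation) dx_{(a)} ∧ dx_{(b)} ∧ dx_{(c)} with (a < b < c) sorted:
  d(w*(w - 2*x + 3*z)) includes (∂/∂z)(w*(w - 2*x + 3*z)) dz = (3*w) dz, which multiplied by dx ∧ dy gives (3*w) dx ∧ dy ∧ dz
  d(w*(w - 2*x + 3*z)) includes (∂/∂w)(w*(w - 2*x + 3*z)) dw = (2*w - 2*x + 3*z) dw, which multiplied by dx ∧ dy gives (2*w - 2*x + 3*z) dx ∧ dy ∧ dw
  d(w^2 + 3*x*y) includes (∂/∂y)(w^2 + 3*x*y) dy = (3*x) dy, which multiplied by dx ∧ dz gives (-3*x) dx ∧ dy ∧ dz
  d(w^2 + 3*x*y) includes (∂/∂w)(w^2 + 3*x*y) dw = (2*w) dw, which multiplied by dx ∧ dz gives (2*w) dx ∧ dz ∧ dw
  d(z*(x + 3*y)) includes (∂/∂y)(z*(x + 3*y)) dy = (3*z) dy, which multiplied by dx ∧ dw gives (-3*z) dx ∧ dy ∧ dw
  d(z*(x + 3*y)) includes (∂/∂z)(z*(x + 3*y)) dz = (x + 3*y) dz, which multiplied by dx ∧ dw gives (-x - 3*y) dx ∧ dz ∧ dw
  d(z*(3*x + y + z)) includes (∂/∂x)(z*(3*x + y + z)) dx = (3*z) dx, which multiplied by dy ∧ dw gives (3*z) dx ∧ dy ∧ dw
  d(z*(3*x + y + z)) includes (∂/∂z)(z*(3*x + y + z)) dz = (3*x + y + 2*z) dz, which multiplied by dy ∧ dw gives (-3*x - y - 2*z) dy ∧ dz ∧ dw
  d(2*x*(x + y)) includes (∂/∂x)(2*x*(x + y)) dx = (4*x + 2*y) dx, which multiplied by dz ∧ dw gives (4*x + 2*y) dx ∧ dz ∧ dw
  d(2*x*(x + y)) includes (∂/∂y)(2*x*(x + y)) dy = (2*x) dy, which multiplied by dz ∧ dw gives (2*x) dy ∧ dz ∧ dw
Collecting like 3-forms: d(omega) = (3*w - 3*x) dx ∧ dy ∧ dz + (2*w - 2*x + 3*z) dx ∧ dy ∧ dw + (2*w + 3*x - y) dx ∧ dz ∧ dw + (-x - y - 2*z) dy ∧ dz ∧ dw.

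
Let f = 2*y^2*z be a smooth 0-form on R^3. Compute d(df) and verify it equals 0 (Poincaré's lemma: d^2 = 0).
d(df) = 0

Step 1: df = sum_i (∂f/∂x_i) dx_i = (0) dx + (4*y*z) dy + (2*y^2) dz.
Step 2: Apply d again. Using the 1-form formula, the coefficient of dx ∧ dy in d(df) is ∂^2 f/∂x ∂y - ∂^2 f/∂y ∂x = (0) - (0) = 0 (equality of mixed partials for smooth f).
Similarly for dx ∧ dz and dy ∧ dz — all coefficients vanish. So d(df) = 0.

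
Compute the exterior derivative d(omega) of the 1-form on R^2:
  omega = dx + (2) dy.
d(omega) = 0

For a 1-form omega = sum_i f_i dx_i, the exterior derivative is
  d(omega) = sum_{i < j} (∂f_j/∂x_i - ∂f_i/∂x_j) dx_i ∧ dx_j.

Assembling: d(omega) = 0.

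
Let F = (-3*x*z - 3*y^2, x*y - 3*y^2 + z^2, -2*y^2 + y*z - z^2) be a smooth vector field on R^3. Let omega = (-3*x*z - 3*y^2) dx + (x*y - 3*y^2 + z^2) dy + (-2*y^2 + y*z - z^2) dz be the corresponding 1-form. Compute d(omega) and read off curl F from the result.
d(omega) = (-4*y - z) dy ∧ dz + (-3*x) dz ∧ dx + (7*y) dx ∧ dy; curl F = (-4*y - z, -3*x, 7*y)

d omega = sum_{i<j} (∂f_j/∂x_i - ∂f_i/∂x_j) dx_i ∧ dx_j. Under the identification (dy ∧ dz, dz ∧ dx, dx ∧ dy) ↔ (e_x, e_y, e_z), the coefficients are exactly the components of curl F. Compute:
  ∂R/∂y - ∂Q/∂z = (-4*y + z) - (2*z) = -4*y - z
  ∂P/∂z - ∂R/∂x = (-3*x) - (0) = -3*x
  ∂Q/∂x - ∂P/∂y = (y) - (-6*y) = 7*y.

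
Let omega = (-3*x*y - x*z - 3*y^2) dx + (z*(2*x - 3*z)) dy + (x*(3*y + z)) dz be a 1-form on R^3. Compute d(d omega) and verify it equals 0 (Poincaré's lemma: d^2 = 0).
d(d omega) = 0

Step 1: d omega = sum_{i<j} (∂f_j/∂x_i - ∂f_i/∂x_j) dx_i ∧ dx_j:
  coeff of dx ∧ dy: 3*x + 6*y + 2*z
  coeff of dx ∧ dz: x + 3*y + z
  coeff of dy ∧ dz: x + 6*z
Step 2: Apply d again to each 2-form coefficient. The only possible 3-form in R^3 is dx ∧ dy ∧ dz, with coefficient
  ∂(coeff of dy∧dz)/∂x - ∂(coeff of dx∧dz)/∂y + ∂(coeff of dx∧dy)/∂z
  = ∂/∂x (x + 6*z) - ∂/∂y (x + 3*y + z) + ∂/∂z (3*x + 6*y + 2*z).
Each of these terms simplifies to sums of mixed partials that cancel in pairs. The result is 0 (by equality of mixed partials for smooth functions — Schwarz / Clairaut).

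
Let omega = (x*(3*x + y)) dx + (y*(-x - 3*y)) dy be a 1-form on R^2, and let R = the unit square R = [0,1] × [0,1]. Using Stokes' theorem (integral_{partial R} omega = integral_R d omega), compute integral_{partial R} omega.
integral_(partial R) omega = -1

Stokes: integral_partial_R omega = integral_R d omega with d omega = (∂Q/∂x - ∂P/∂y) dx ∧ dy.
  ∂Q/∂x = -y
  ∂P/∂y = x
  integrand = ∂Q/∂x - ∂P/∂y = -x - y.
Integrating over R: integral_0^1 integral_0^1 (-x - y) dx dy = -1.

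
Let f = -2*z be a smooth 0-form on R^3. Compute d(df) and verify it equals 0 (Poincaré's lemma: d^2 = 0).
d(df) = 0

Step 1: df = sum_i (∂f/∂x_i) dx_i = (0) dx + (0) dy + (-2) dz.
Step 2: Apply d again. Using the 1-form formula, the coefficient of dx ∧ dy in d(df) is ∂^2 f/∂x ∂y - ∂^2 f/∂y ∂x = (0) - (0) = 0 (equality of mixed partials for smooth f).
Similarly for dx ∧ dz and dy ∧ dz — all coefficients vanish. So d(df) = 0.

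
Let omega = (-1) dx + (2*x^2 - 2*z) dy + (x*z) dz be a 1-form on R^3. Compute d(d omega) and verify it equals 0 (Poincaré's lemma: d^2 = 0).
d(d omega) = 0

Step 1: d omega = sum_{i<j} (∂f_j/∂x_i - ∂f_i/∂x_j) dx_i ∧ dx_j:
  coeff of dx ∧ dy: 4*x
  coeff of dx ∧ dz: z
  coeff of dy ∧ dz: 2
Step 2: Apply d again to each 2-form coefficient. The only possible 3-form in R^3 is dx ∧ dy ∧ dz, with coefficient
  ∂(coeff of dy∧dz)/∂x - ∂(coeff of dx∧dz)/∂y + ∂(coeff of dx∧dy)/∂z
  = ∂/∂x (2) - ∂/∂y (z) + ∂/∂z (4*x).
Each of these terms simplifies to sums of mixed partials that cancel in pairs. The result is 0 (by equality of mixed partials for smooth functions — Schwarz / Clairaut).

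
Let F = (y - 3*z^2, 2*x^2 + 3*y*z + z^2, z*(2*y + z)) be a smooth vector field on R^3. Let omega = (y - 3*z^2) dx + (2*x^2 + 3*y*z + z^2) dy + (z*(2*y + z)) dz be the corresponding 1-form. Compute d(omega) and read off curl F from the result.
d(omega) = (-3*y) dy ∧ dz + (-6*z) dz ∧ dx + (4*x - 1) dx ∧ dy; curl F = (-3*y, -6*z, 4*x - 1)

d omega = sum_{i<j} (∂f_j/∂x_i - ∂f_i/∂x_j) dx_i ∧ dx_j. Under the identification (dy ∧ dz, dz ∧ dx, dx ∧ dy) ↔ (e_x, e_y, e_z), the coefficients are exactly the components of curl F. Compute:
  ∂R/∂y - ∂Q/∂z = (2*z) - (3*y + 2*z) = -3*y
  ∂P/∂z - ∂R/∂x = (-6*z) - (0) = -6*z
  ∂Q/∂x - ∂P/∂y = (4*x) - (1) = 4*x - 1.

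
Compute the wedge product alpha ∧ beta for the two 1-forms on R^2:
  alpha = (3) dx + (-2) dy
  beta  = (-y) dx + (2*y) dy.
alpha ∧ beta = (4*y) dx ∧ dy

Distribute the wedge, using dx_i ∧ dx_j = -dx_j ∧ dx_i and dx_i ∧ dx_i = 0. For each pair (i, j) with i < j, the coefficient of dx_i ∧ dx_j in alpha ∧ beta is (alpha_i * beta_j - alpha_j * beta_i). Collecting: alpha ∧ beta = (4*y) dx ∧ dy.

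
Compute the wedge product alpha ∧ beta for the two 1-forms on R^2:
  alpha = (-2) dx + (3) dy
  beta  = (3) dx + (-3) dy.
alpha ∧ beta = (-3) dx ∧ dy

Distribute the wedge, using dx_i ∧ dx_j = -dx_j ∧ dx_i and dx_i ∧ dx_i = 0. For each pair (i, j) with i < j, the coefficient of dx_i ∧ dx_j in alpha ∧ beta is (alpha_i * beta_j - alpha_j * beta_i). Collecting: alpha ∧ beta = (-3) dx ∧ dy.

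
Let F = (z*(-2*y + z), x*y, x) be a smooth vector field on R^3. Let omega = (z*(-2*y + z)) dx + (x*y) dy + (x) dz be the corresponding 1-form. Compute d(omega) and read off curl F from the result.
d(omega) = (0) dy ∧ dz + (-2*y + 2*z - 1) dz ∧ dx + (y + 2*z) dx ∧ dy; curl F = (0, -2*y + 2*z - 1, y + 2*z)

d omega = sum_{i<j} (∂f_j/∂x_i - ∂f_i/∂x_j) dx_i ∧ dx_j. Under the identification (dy ∧ dz, dz ∧ dx, dx ∧ dy) ↔ (e_x, e_y, e_z), the coefficients are exactly the components of curl F. Compute:
  ∂R/∂y - ∂Q/∂z = (0) - (0) = 0
  ∂P/∂z - ∂R/∂x = (-2*y + 2*z) - (1) = -2*y + 2*z - 1
  ∂Q/∂x - ∂P/∂y = (y) - (-2*z) = y + 2*z.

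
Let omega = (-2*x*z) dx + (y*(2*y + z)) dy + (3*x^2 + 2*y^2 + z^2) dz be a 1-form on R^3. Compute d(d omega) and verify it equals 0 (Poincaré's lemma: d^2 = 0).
d(d omega) = 0

Step 1: d omega = sum_{i<j} (∂f_j/∂x_i - ∂f_i/∂x_j) dx_i ∧ dx_j:
  coeff of dx ∧ dy: 0
  coeff of dx ∧ dz: 8*x
  coeff of dy ∧ dz: 3*y
Step 2: Apply d again to each 2-form coefficient. The only possible 3-form in R^3 is dx ∧ dy ∧ dz, with coefficient
  ∂(coeff of dy∧dz)/∂x - ∂(coeff of dx∧dz)/∂y + ∂(coeff of dx∧dy)/∂z
  = ∂/∂x (3*y) - ∂/∂y (8*x) + ∂/∂z (0).
Each of these terms simplifies to sums of mixed partials that cancel in pairs. The result is 0 (by equality of mixed partials for smooth functions — Schwarz / Clairaut).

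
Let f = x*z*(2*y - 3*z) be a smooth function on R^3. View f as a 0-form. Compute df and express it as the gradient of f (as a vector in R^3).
df = (z*(2*y - 3*z)) dx + (2*x*z) dy + (2*x*(y - 3*z)) dz; grad f = (z*(2*y - 3*z), 2*x*z, 2*x*(y - 3*z))

For a 0-form f, d f = (∂f/∂x) dx + (∂f/∂y) dy + (∂f/∂z) dz. The components of the vector representation are exactly the entries of grad f in Cartesian coordinates:
  ∂f/∂x = z*(2*y - 3*z)
  ∂f/∂y = 2*x*z
  ∂f/∂z = 2*x*(y - 3*z).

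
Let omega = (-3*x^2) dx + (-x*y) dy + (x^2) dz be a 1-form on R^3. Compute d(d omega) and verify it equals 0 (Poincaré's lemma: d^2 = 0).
d(d omega) = 0

Step 1: d omega = sum_{i<j} (∂f_j/∂x_i - ∂f_i/∂x_j) dx_i ∧ dx_j:
  coeff of dx ∧ dy: -y
  coeff of dx ∧ dz: 2*x
  coeff of dy ∧ dz: 0
Step 2: Apply d again to each 2-form coefficient. The only possible 3-form in R^3 is dx ∧ dy ∧ dz, with coefficient
  ∂(coeff of dy∧dz)/∂x - ∂(coeff of dx∧dz)/∂y + ∂(coeff of dx∧dy)/∂z
  = ∂/∂x (0) - ∂/∂y (2*x) + ∂/∂z (-y).
Each of these terms simplifies to sums of mixed partials that cancel in pairs. The result is 0 (by equality of mixed partials for smooth functions — Schwarz / Clairaut).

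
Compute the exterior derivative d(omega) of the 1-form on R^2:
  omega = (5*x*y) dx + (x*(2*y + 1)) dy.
d(omega) = (-5*x + 2*y + 1) dx ∧ dy

For a 1-form omega = sum_i f_i dx_i, the exterior derivative is
  d(omega) = sum_{i < j} (∂f_j/∂x_i - ∂f_i/∂x_j) dx_i ∧ dx_j.
  coefficient of dx ∧ dy: ∂f_2/∂x - ∂f_1/∂y = ∂(x*(2*y + 1))/∂x - ∂(5*x*y)/∂y = -5*x + 2*y + 1
Assembling: d(omega) = (-5*x + 2*y + 1) dx ∧ dy.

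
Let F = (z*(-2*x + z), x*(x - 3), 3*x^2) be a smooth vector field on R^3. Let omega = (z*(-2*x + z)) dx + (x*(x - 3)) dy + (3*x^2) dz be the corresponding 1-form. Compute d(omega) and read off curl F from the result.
d(omega) = (0) dy ∧ dz + (-8*x + 2*z) dz ∧ dx + (2*x - 3) dx ∧ dy; curl F = (0, -8*x + 2*z, 2*x - 3)

d omega = sum_{i<j} (∂f_j/∂x_i - ∂f_i/∂x_j) dx_i ∧ dx_j. Under the identification (dy ∧ dz, dz ∧ dx, dx ∧ dy) ↔ (e_x, e_y, e_z), the coefficients are exactly the components of curl F. Compute:
  ∂R/∂y - ∂Q/∂z = (0) - (0) = 0
  ∂P/∂z - ∂R/∂x = (-2*x + 2*z) - (6*x) = -8*x + 2*z
  ∂Q/∂x - ∂P/∂y = (2*x - 3) - (0) = 2*x - 3.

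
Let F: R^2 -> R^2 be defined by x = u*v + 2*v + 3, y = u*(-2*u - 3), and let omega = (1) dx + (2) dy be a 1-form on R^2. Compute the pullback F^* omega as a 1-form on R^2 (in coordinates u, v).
F^* omega = (-8*u + v - 6) du + (u + 2) dv

Using F^*(f dg) = (f ∘ F) d(g ∘ F), substitute each coordinate x_i by F_i(u, v) in f_i, and replace dx_i by d F_i = (∂F_i/∂u) du + (∂F_i/∂v) dv.
  For the x component: f_1(F) = 1; d F_1 = (v) du + (u + 2) dv
  For the y component: f_2(F) = 2; d F_2 = (-4*u - 3) du + (0) dv
Combining and collecting du, dv coefficients:
  coeff of du: -8*u + v - 6
  coeff of dv: u + 2
F^* omega = (-8*u + v - 6) du + (u + 2) dv.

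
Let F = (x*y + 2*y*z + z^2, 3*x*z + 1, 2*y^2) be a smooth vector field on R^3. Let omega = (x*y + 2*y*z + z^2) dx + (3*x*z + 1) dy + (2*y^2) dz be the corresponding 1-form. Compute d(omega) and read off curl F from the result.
d(omega) = (-3*x + 4*y) dy ∧ dz + (2*y + 2*z) dz ∧ dx + (-x + z) dx ∧ dy; curl F = (-3*x + 4*y, 2*y + 2*z, -x + z)

d omega = sum_{i<j} (∂f_j/∂x_i - ∂f_i/∂x_j) dx_i ∧ dx_j. Under the identification (dy ∧ dz, dz ∧ dx, dx ∧ dy) ↔ (e_x, e_y, e_z), the coefficients are exactly the components of curl F. Compute:
  ∂R/∂y - ∂Q/∂z = (4*y) - (3*x) = -3*x + 4*y
  ∂P/∂z - ∂R/∂x = (2*y + 2*z) - (0) = 2*y + 2*z
  ∂Q/∂x - ∂P/∂y = (3*z) - (x + 2*z) = -x + z.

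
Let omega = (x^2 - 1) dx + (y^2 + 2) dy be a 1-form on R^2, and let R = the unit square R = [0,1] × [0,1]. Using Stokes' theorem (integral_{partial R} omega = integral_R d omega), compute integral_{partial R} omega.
integral_(partial R) omega = 0

Stokes: integral_partial_R omega = integral_R d omega with d omega = (∂Q/∂x - ∂P/∂y) dx ∧ dy.
  ∂Q/∂x = 0
  ∂P/∂y = 0
  integrand = ∂Q/∂x - ∂P/∂y = 0.
Integrating over R: integral_0^1 integral_0^1 (0) dx dy = 0.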